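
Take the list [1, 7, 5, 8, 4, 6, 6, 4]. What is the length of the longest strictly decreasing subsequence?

3

Let dp[i] be the longest strictly decreasing subsequence ending at i:
i:     1 2 3 4 5 6 7 8
a[i]:  1 7 5 8 4 6 6 4
dp:    1 1 2 1 3 2 2 3
Maximum is 3.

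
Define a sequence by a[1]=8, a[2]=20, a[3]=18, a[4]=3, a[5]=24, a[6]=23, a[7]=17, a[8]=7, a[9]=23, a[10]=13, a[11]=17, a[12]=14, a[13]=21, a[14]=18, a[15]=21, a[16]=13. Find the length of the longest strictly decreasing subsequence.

Let dp[i] be the longest strictly decreasing subsequence ending at i:
i:      1  2  3  4  5  6  7  8  9 10 11 12 13 14 15 16
a[i]:   8 20 18  3 24 23 17  7 23 13 17 14 21 18 21 13
dp:     1  1  2  3  1  2  3  4  2  4  3  4  3  4  3  5
Maximum is 5.

5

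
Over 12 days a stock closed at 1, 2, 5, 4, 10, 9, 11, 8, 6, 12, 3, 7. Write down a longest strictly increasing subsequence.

Patience tails give the LIS length; then backtrack through the dp parents:
1 → extends → [1]
2 → extends → [1, 2]
5 → extends → [1, 2, 5]
4 → replaces 5 → [1, 2, 4]
10 → extends → [1, 2, 4, 10]
9 → replaces 10 → [1, 2, 4, 9]
11 → extends → [1, 2, 4, 9, 11]
8 → replaces 9 → [1, 2, 4, 8, 11]
6 → replaces 8 → [1, 2, 4, 6, 11]
12 → extends → [1, 2, 4, 6, 11, 12]
3 → replaces 4 → [1, 2, 3, 6, 11, 12]
7 → replaces 11 → [1, 2, 3, 6, 7, 12]
Length 6; one witness is 1, 2, 5, 10, 11, 12.

1, 2, 5, 10, 11, 12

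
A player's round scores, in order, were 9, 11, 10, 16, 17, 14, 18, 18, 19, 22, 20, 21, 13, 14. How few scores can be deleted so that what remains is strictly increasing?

6

Fewest deletions = n − (longest strictly increasing subsequence).
Patience tails:
9 → extends → [9]
11 → extends → [9, 11]
10 → replaces 11 → [9, 10]
16 → extends → [9, 10, 16]
17 → extends → [9, 10, 16, 17]
14 → replaces 16 → [9, 10, 14, 17]
18 → extends → [9, 10, 14, 17, 18]
18 → already a tail → [9, 10, 14, 17, 18]
19 → extends → [9, 10, 14, 17, 18, 19]
22 → extends → [9, 10, 14, 17, 18, 19, 22]
20 → replaces 22 → [9, 10, 14, 17, 18, 19, 20]
21 → extends → [9, 10, 14, 17, 18, 19, 20, 21]
13 → replaces 14 → [9, 10, 13, 17, 18, 19, 20, 21]
14 → replaces 17 → [9, 10, 13, 14, 18, 19, 20, 21]
Longest strictly increasing subsequence has length 8, so deletions = 14 − 8 = 6.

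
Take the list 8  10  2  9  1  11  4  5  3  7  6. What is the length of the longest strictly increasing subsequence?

4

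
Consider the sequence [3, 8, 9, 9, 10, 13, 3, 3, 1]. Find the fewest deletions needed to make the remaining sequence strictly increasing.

4

Fewest deletions = n − (longest strictly increasing subsequence).
i:      1  2  3  4  5  6  7  8  9
a[i]:   3  8  9  9 10 13  3  3  1
dp:     1  2  3  3  4  5  1  1  1
max dp = 5, so deletions = 9 − 5 = 4.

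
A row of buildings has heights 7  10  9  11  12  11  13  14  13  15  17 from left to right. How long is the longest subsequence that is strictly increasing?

8

Track the smallest tail for each achievable length (strict):
7 → extends → [7]
10 → extends → [7, 10]
9 → replaces 10 → [7, 9]
11 → extends → [7, 9, 11]
12 → extends → [7, 9, 11, 12]
11 → already a tail → [7, 9, 11, 12]
13 → extends → [7, 9, 11, 12, 13]
14 → extends → [7, 9, 11, 12, 13, 14]
13 → already a tail → [7, 9, 11, 12, 13, 14]
15 → extends → [7, 9, 11, 12, 13, 14, 15]
17 → extends → [7, 9, 11, 12, 13, 14, 15, 17]
Eight tails, so the longest strictly increasing subsequence has length 8 (e.g. 7, 10, 11, 12, 13, 14, 15, 17).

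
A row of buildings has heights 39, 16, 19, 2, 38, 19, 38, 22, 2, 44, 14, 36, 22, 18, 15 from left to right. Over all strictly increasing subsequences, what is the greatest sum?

Let S[i] be the best sum of a strictly increasing subsequence ending at i:
i:       1   2   3   4   5   6   7   8   9  10  11  12  13  14  15
a[i]:   39  16  19   2  38  19  38  22   2  44  14  36  22  18  15
S:      39  16  35   2  73  35  73  57   2 117  16  93  57  34  31
Maximum is 117 (e.g. 16 + 19 + 38 + 44).

117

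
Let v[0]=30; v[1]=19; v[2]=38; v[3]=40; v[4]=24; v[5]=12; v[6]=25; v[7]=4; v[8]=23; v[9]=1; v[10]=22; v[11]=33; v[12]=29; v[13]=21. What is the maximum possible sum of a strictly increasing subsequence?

Let S[i] be the best sum of a strictly increasing subsequence ending at i:
i:       0   1   2   3   4   5   6   7   8   9  10  11  12  13
v[i]:   30  19  38  40  24  12  25   4  23   1  22  33  29  21
S:      30  19  68 108  43  12  68   4  42   1  41 101  97  40
Maximum is 108 (e.g. 30 + 38 + 40).

108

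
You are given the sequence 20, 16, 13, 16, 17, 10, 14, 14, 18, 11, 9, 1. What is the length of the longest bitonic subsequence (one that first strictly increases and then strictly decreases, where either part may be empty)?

inc[i] = longest strictly increasing subsequence ending at i; dec[i] = longest strictly decreasing subsequence starting at i:
i:      1  2  3  4  5  6  7  8  9 10 11 12
a[i]:  20 16 13 16 17 10 14 14 18 11  9  1
inc:    1  1  1  2  3  1  2  2  4  2  1  1
dec:    6  5  4  5  5  3  4  4  4  3  2  1
Best peak at i=5 (value 17): inc=3, dec=5, length 3+5−1 = 7.

7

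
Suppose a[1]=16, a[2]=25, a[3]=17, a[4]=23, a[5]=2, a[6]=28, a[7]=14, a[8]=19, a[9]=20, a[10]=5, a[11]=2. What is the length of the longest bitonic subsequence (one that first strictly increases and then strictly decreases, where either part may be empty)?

7

inc[i] = longest strictly increasing subsequence ending at i; dec[i] = longest strictly decreasing subsequence starting at i:
i:      1  2  3  4  5  6  7  8  9 10 11
a[i]:  16 25 17 23  2 28 14 19 20  5  2
inc:    1  2  2  3  1  4  2  3  4  2  1
dec:    4  5  4  4  1  4  3  3  3  2  1
Best peak at i=6 (value 28): inc=4, dec=4, length 4+4−1 = 7.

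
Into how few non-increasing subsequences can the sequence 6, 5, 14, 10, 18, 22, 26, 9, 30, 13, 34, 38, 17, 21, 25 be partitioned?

Place each on the leftmost legal pile:
6 → new pile 1 (tops now [6])
5 → pile 1 (tops now [5])
14 → new pile 2 (tops now [5, 14])
10 → pile 2 (tops now [5, 10])
18 → new pile 3 (tops now [5, 10, 18])
22 → new pile 4 (tops now [5, 10, 18, 22])
26 → new pile 5 (tops now [5, 10, 18, 22, 26])
9 → pile 2 (tops now [5, 9, 18, 22, 26])
30 → new pile 6 (tops now [5, 9, 18, 22, 26, 30])
13 → pile 3 (tops now [5, 9, 13, 22, 26, 30])
34 → new pile 7 (tops now [5, 9, 13, 22, 26, 30, 34])
38 → new pile 8 (tops now [5, 9, 13, 22, 26, 30, 34, 38])
17 → pile 4 (tops now [5, 9, 13, 17, 26, 30, 34, 38])
21 → pile 5 (tops now [5, 9, 13, 17, 21, 30, 34, 38])
25 → pile 6 (tops now [5, 9, 13, 17, 21, 25, 34, 38])
Eight piles.

8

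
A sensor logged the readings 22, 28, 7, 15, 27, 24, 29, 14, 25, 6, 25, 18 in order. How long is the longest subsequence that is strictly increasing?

4

Let dp[i] be the length of the longest such subsequence ending at index i:
i:      1  2  3  4  5  6  7  8  9 10 11 12
a[i]:  22 28  7 15 27 24 29 14 25  6 25 18
dp:     1  2  1  2  3  3  4  2  4  1  4  3
Maximum dp value is 4.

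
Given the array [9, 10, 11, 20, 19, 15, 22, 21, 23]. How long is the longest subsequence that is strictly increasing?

Track the smallest tail for each achievable length (strict):
9 → extends → [9]
10 → extends → [9, 10]
11 → extends → [9, 10, 11]
20 → extends → [9, 10, 11, 20]
19 → replaces 20 → [9, 10, 11, 19]
15 → replaces 19 → [9, 10, 11, 15]
22 → extends → [9, 10, 11, 15, 22]
21 → replaces 22 → [9, 10, 11, 15, 21]
23 → extends → [9, 10, 11, 15, 21, 23]
Six tails, so the longest strictly increasing subsequence has length 6 (e.g. 9, 10, 11, 20, 22, 23).

6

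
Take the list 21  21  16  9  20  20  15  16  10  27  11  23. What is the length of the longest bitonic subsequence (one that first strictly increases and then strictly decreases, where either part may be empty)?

5

inc[i] = longest strictly increasing subsequence ending at i; dec[i] = longest strictly decreasing subsequence starting at i:
i:      1  2  3  4  5  6  7  8  9 10 11 12
a[i]:  21 21 16  9 20 20 15 16 10 27 11 23
inc:    1  1  1  1  2  2  2  3  2  4  3  4
dec:    4  4  3  1  3  3  2  2  1  2  1  1
Best peak at i=10 (value 27): inc=4, dec=2, length 4+2−1 = 5.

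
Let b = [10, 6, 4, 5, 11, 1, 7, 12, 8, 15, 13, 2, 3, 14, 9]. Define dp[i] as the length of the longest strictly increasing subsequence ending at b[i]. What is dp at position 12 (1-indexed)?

dp[i] = 1 + max{dp[j] : j<i, b[j]<b[i]} (or 1 if no such j):
i:      1  2  3  4  5  6  7  8  9 10 11 12 13 14 15
b[i]:  10  6  4  5 11  1  7 12  8 15 13  2  3 14  9
dp:     1  1  1  2  3  1  3  4  4  5  5  2  3  6  5
At index 12 the value is 2.

2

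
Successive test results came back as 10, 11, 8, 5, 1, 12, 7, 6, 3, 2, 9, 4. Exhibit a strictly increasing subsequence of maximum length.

Patience tails give the LIS length; then backtrack through the dp parents:
10 → extends → [10]
11 → extends → [10, 11]
8 → replaces 10 → [8, 11]
5 → replaces 8 → [5, 11]
1 → replaces 5 → [1, 11]
12 → extends → [1, 11, 12]
7 → replaces 11 → [1, 7, 12]
6 → replaces 7 → [1, 6, 12]
3 → replaces 6 → [1, 3, 12]
2 → replaces 3 → [1, 2, 12]
9 → replaces 12 → [1, 2, 9]
4 → replaces 9 → [1, 2, 4]
Length 3; one witness is 10, 11, 12.

10, 11, 12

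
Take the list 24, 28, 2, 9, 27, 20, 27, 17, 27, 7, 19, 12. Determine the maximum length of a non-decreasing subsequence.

5

Let dp[i] be the length of the longest such subsequence ending at index i:
i:      1  2  3  4  5  6  7  8  9 10 11 12
a[i]:  24 28  2  9 27 20 27 17 27  7 19 12
dp:     1  2  1  2  3  3  4  3  5  2  4  3
Maximum dp value is 5.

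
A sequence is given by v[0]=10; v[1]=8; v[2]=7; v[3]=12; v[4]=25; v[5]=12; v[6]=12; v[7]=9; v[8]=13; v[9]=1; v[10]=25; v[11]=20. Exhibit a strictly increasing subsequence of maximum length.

10, 12, 13, 25

Patience tails give the LIS length; then backtrack through the dp parents:
10 → extends → [10]
8 → replaces 10 → [8]
7 → replaces 8 → [7]
12 → extends → [7, 12]
25 → extends → [7, 12, 25]
12 → already a tail → [7, 12, 25]
12 → already a tail → [7, 12, 25]
9 → replaces 12 → [7, 9, 25]
13 → replaces 25 → [7, 9, 13]
1 → replaces 7 → [1, 9, 13]
25 → extends → [1, 9, 13, 25]
20 → replaces 25 → [1, 9, 13, 20]
Length 4; one witness is 10, 12, 13, 25.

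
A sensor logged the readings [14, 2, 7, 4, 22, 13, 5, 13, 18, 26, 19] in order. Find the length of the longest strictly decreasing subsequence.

Let dp[i] be the longest strictly decreasing subsequence ending at i:
i:      1  2  3  4  5  6  7  8  9 10 11
a[i]:  14  2  7  4 22 13  5 13 18 26 19
dp:     1  2  2  3  1  2  3  2  2  1  2
Maximum is 3.

3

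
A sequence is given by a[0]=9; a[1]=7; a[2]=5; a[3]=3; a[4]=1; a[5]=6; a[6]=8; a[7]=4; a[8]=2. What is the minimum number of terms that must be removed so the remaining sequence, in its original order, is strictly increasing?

6

Fewest deletions = n − (longest strictly increasing subsequence).
Patience tails:
9 → extends → [9]
7 → replaces 9 → [7]
5 → replaces 7 → [5]
3 → replaces 5 → [3]
1 → replaces 3 → [1]
6 → extends → [1, 6]
8 → extends → [1, 6, 8]
4 → replaces 6 → [1, 4, 8]
2 → replaces 4 → [1, 2, 8]
Longest strictly increasing subsequence has length 3, so deletions = 9 − 3 = 6.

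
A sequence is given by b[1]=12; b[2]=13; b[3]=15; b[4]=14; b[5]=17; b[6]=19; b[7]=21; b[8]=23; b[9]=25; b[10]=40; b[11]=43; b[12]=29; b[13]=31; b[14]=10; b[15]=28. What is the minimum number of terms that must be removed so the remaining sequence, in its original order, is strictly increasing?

Fewest deletions = n − (longest strictly increasing subsequence).
Patience tails:
12 → extends → [12]
13 → extends → [12, 13]
15 → extends → [12, 13, 15]
14 → replaces 15 → [12, 13, 14]
17 → extends → [12, 13, 14, 17]
19 → extends → [12, 13, 14, 17, 19]
21 → extends → [12, 13, 14, 17, 19, 21]
23 → extends → [12, 13, 14, 17, 19, 21, 23]
25 → extends → [12, 13, 14, 17, 19, 21, 23, 25]
40 → extends → [12, 13, 14, 17, 19, 21, 23, 25, 40]
43 → extends → [12, 13, 14, 17, 19, 21, 23, 25, 40, 43]
29 → replaces 40 → [12, 13, 14, 17, 19, 21, 23, 25, 29, 43]
31 → replaces 43 → [12, 13, 14, 17, 19, 21, 23, 25, 29, 31]
10 → replaces 12 → [10, 13, 14, 17, 19, 21, 23, 25, 29, 31]
28 → replaces 29 → [10, 13, 14, 17, 19, 21, 23, 25, 28, 31]
Longest strictly increasing subsequence has length 10, so deletions = 15 − 10 = 5.

5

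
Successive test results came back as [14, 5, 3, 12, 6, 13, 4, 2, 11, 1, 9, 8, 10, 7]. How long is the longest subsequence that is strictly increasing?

4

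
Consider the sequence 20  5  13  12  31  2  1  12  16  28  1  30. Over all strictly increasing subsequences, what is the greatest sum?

Let S[i] be the best sum of a strictly increasing subsequence ending at i:
i:      1  2  3  4  5  6  7  8  9 10 11 12
a[i]:  20  5 13 12 31  2  1 12 16 28  1 30
S:     20  5 18 17 51  2  1 17 34 62  1 92
Maximum is 92 (e.g. 5 + 13 + 16 + 28 + 30).

92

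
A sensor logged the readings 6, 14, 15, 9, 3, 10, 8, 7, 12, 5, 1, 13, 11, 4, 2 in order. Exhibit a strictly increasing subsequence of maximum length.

6, 9, 10, 12, 13

Patience tails give the LIS length; then backtrack through the dp parents:
6 → extends → [6]
14 → extends → [6, 14]
15 → extends → [6, 14, 15]
9 → replaces 14 → [6, 9, 15]
3 → replaces 6 → [3, 9, 15]
10 → replaces 15 → [3, 9, 10]
8 → replaces 9 → [3, 8, 10]
7 → replaces 8 → [3, 7, 10]
12 → extends → [3, 7, 10, 12]
5 → replaces 7 → [3, 5, 10, 12]
1 → replaces 3 → [1, 5, 10, 12]
13 → extends → [1, 5, 10, 12, 13]
11 → replaces 12 → [1, 5, 10, 11, 13]
4 → replaces 5 → [1, 4, 10, 11, 13]
2 → replaces 4 → [1, 2, 10, 11, 13]
Length 5; one witness is 6, 9, 10, 12, 13.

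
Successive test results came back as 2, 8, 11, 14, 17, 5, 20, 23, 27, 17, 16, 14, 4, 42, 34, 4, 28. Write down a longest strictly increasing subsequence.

Patience tails give the LIS length; then backtrack through the dp parents:
2 → extends → [2]
8 → extends → [2, 8]
11 → extends → [2, 8, 11]
14 → extends → [2, 8, 11, 14]
17 → extends → [2, 8, 11, 14, 17]
5 → replaces 8 → [2, 5, 11, 14, 17]
20 → extends → [2, 5, 11, 14, 17, 20]
23 → extends → [2, 5, 11, 14, 17, 20, 23]
27 → extends → [2, 5, 11, 14, 17, 20, 23, 27]
17 → already a tail → [2, 5, 11, 14, 17, 20, 23, 27]
16 → replaces 17 → [2, 5, 11, 14, 16, 20, 23, 27]
14 → already a tail → [2, 5, 11, 14, 16, 20, 23, 27]
4 → replaces 5 → [2, 4, 11, 14, 16, 20, 23, 27]
42 → extends → [2, 4, 11, 14, 16, 20, 23, 27, 42]
34 → replaces 42 → [2, 4, 11, 14, 16, 20, 23, 27, 34]
4 → already a tail → [2, 4, 11, 14, 16, 20, 23, 27, 34]
28 → replaces 34 → [2, 4, 11, 14, 16, 20, 23, 27, 28]
Length 9; one witness is 2, 8, 11, 14, 17, 20, 23, 27, 42.

2, 8, 11, 14, 17, 20, 23, 27, 42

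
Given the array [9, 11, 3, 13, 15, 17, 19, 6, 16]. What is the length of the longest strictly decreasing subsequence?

Negate each value so 'decreasing' becomes 'increasing', then run patience tails on the negated sequence:
-9 → extends → [-9]
-11 → replaces -9 → [-11]
-3 → extends → [-11, -3]
-13 → replaces -11 → [-13, -3]
-15 → replaces -13 → [-15, -3]
-17 → replaces -15 → [-17, -3]
-19 → replaces -17 → [-19, -3]
-6 → replaces -3 → [-19, -6]
-16 → replaces -6 → [-19, -16]
Two tails, so the longest strictly decreasing subsequence of the original has length 2.

2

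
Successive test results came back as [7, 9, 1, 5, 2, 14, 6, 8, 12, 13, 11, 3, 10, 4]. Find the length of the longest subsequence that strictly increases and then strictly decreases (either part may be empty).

9

inc[i] = longest strictly increasing subsequence ending at i; dec[i] = longest strictly decreasing subsequence starting at i:
i:      1  2  3  4  5  6  7  8  9 10 11 12 13 14
a[i]:   7  9  1  5  2 14  6  8 12 13 11  3 10  4
inc:    1  2  1  2  2  3  3  4  5  6  5  3  5  4
dec:    3  3  1  2  1  5  2  2  4  4  3  1  2  1
Best peak at i=10 (value 13): inc=6, dec=4, length 6+4−1 = 9.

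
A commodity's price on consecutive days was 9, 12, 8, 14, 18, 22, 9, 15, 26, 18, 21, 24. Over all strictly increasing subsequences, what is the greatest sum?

Let S[i] be the best sum of a strictly increasing subsequence ending at i:
i:       1   2   3   4   5   6   7   8   9  10  11  12
a[i]:    9  12   8  14  18  22   9  15  26  18  21  24
S:       9  21   8  35  53  75  17  50 101  68  89 113
Maximum is 113 (e.g. 9 + 12 + 14 + 15 + 18 + 21 + 24).

113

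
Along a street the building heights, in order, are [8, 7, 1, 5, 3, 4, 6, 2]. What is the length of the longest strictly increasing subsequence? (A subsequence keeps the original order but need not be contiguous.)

Track the smallest tail for each achievable length (strict):
8 → extends → [8]
7 → replaces 8 → [7]
1 → replaces 7 → [1]
5 → extends → [1, 5]
3 → replaces 5 → [1, 3]
4 → extends → [1, 3, 4]
6 → extends → [1, 3, 4, 6]
2 → replaces 3 → [1, 2, 4, 6]
Four tails, so the longest strictly increasing subsequence has length 4 (e.g. 1, 3, 4, 6).

4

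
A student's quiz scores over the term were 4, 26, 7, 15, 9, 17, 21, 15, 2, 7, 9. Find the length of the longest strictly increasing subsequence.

5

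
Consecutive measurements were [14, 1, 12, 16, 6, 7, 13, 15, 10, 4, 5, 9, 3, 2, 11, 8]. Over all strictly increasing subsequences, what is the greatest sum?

42

Let S[i] be the best sum of a strictly increasing subsequence ending at i:
i:      1  2  3  4  5  6  7  8  9 10 11 12 13 14 15 16
a[i]:  14  1 12 16  6  7 13 15 10  4  5  9  3  2 11  8
S:     14  1 13 30  7 14 27 42 24  5 10 23  4  3 35 22
Maximum is 42 (e.g. 1 + 6 + 7 + 13 + 15).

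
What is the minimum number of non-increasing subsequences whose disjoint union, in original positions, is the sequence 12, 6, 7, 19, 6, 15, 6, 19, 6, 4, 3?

The minimum number of non-increasing subsequences covering a sequence equals the length of its longest strictly increasing subsequence.
LIS length is 4 (e.g. 6, 7, 15, 19), so 4 piles are needed.

4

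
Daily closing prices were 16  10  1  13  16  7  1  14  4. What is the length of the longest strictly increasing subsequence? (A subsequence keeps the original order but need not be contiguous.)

3

Let dp[i] be the length of the longest such subsequence ending at index i:
i:      1  2  3  4  5  6  7  8  9
a[i]:  16 10  1 13 16  7  1 14  4
dp:     1  1  1  2  3  2  1  3  2
Maximum dp value is 3.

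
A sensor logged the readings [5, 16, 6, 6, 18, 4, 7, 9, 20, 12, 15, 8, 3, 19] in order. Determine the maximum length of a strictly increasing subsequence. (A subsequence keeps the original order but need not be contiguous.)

7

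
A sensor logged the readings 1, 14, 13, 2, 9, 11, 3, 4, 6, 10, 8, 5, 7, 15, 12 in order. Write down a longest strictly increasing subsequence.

Patience tails give the LIS length; then backtrack through the dp parents:
1 → extends → [1]
14 → extends → [1, 14]
13 → replaces 14 → [1, 13]
2 → replaces 13 → [1, 2]
9 → extends → [1, 2, 9]
11 → extends → [1, 2, 9, 11]
3 → replaces 9 → [1, 2, 3, 11]
4 → replaces 11 → [1, 2, 3, 4]
6 → extends → [1, 2, 3, 4, 6]
10 → extends → [1, 2, 3, 4, 6, 10]
8 → replaces 10 → [1, 2, 3, 4, 6, 8]
5 → replaces 6 → [1, 2, 3, 4, 5, 8]
7 → replaces 8 → [1, 2, 3, 4, 5, 7]
15 → extends → [1, 2, 3, 4, 5, 7, 15]
12 → replaces 15 → [1, 2, 3, 4, 5, 7, 12]
Length 7; one witness is 1, 2, 3, 4, 6, 10, 15.

1, 2, 3, 4, 6, 10, 15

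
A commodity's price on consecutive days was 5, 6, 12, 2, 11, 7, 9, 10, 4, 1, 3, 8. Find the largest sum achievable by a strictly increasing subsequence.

37

Let S[i] be the best sum of a strictly increasing subsequence ending at i:
i:      1  2  3  4  5  6  7  8  9 10 11 12
a[i]:   5  6 12  2 11  7  9 10  4  1  3  8
S:      5 11 23  2 22 18 27 37  6  1  5 26
Maximum is 37 (e.g. 5 + 6 + 7 + 9 + 10).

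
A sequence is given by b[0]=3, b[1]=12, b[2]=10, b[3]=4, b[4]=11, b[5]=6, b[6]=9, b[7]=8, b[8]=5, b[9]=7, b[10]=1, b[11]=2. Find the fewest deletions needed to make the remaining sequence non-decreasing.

Fewest deletions = n − (longest non-decreasing subsequence).
i:      0  1  2  3  4  5  6  7  8  9 10 11
b[i]:   3 12 10  4 11  6  9  8  5  7  1  2
dp:     1  2  2  2  3  3  4  4  3  4  1  2
max dp = 4, so deletions = 12 − 4 = 8.

8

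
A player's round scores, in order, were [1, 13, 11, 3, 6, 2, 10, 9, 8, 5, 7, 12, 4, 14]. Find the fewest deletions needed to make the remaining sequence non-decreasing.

Fewest deletions = n − (longest non-decreasing subsequence).
Patience tails:
1 → extends → [1]
13 → extends → [1, 13]
11 → replaces 13 → [1, 11]
3 → replaces 11 → [1, 3]
6 → extends → [1, 3, 6]
2 → replaces 3 → [1, 2, 6]
10 → extends → [1, 2, 6, 10]
9 → replaces 10 → [1, 2, 6, 9]
8 → replaces 9 → [1, 2, 6, 8]
5 → replaces 6 → [1, 2, 5, 8]
7 → replaces 8 → [1, 2, 5, 7]
12 → extends → [1, 2, 5, 7, 12]
4 → replaces 5 → [1, 2, 4, 7, 12]
14 → extends → [1, 2, 4, 7, 12, 14]
Longest non-decreasing subsequence has length 6, so deletions = 14 − 6 = 8.

8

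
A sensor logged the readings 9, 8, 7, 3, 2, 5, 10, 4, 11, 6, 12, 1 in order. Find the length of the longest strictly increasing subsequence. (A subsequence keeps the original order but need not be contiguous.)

5

Track the smallest tail for each achievable length (strict):
9 → extends → [9]
8 → replaces 9 → [8]
7 → replaces 8 → [7]
3 → replaces 7 → [3]
2 → replaces 3 → [2]
5 → extends → [2, 5]
10 → extends → [2, 5, 10]
4 → replaces 5 → [2, 4, 10]
11 → extends → [2, 4, 10, 11]
6 → replaces 10 → [2, 4, 6, 11]
12 → extends → [2, 4, 6, 11, 12]
1 → replaces 2 → [1, 4, 6, 11, 12]
Five tails, so the longest strictly increasing subsequence has length 5 (e.g. 3, 5, 10, 11, 12).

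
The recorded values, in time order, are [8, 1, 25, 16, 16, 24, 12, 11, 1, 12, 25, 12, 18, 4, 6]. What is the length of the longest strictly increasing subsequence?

Let dp[i] be the length of the longest such subsequence ending at index i:
i:      1  2  3  4  5  6  7  8  9 10 11 12 13 14 15
a[i]:   8  1 25 16 16 24 12 11  1 12 25 12 18  4  6
dp:     1  1  2  2  2  3  2  2  1  3  4  3  4  2  3
Maximum dp value is 4.

4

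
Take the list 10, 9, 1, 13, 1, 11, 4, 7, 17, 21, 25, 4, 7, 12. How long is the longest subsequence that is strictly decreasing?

4

Let dp[i] be the longest strictly decreasing subsequence ending at i:
i:      1  2  3  4  5  6  7  8  9 10 11 12 13 14
a[i]:  10  9  1 13  1 11  4  7 17 21 25  4  7 12
dp:     1  2  3  1  3  2  3  3  1  1  1  4  3  2
Maximum is 4.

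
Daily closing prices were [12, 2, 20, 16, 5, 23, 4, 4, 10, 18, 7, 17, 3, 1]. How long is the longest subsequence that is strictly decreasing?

6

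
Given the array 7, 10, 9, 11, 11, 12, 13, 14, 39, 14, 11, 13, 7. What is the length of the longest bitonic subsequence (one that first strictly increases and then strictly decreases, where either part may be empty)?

inc[i] = longest strictly increasing subsequence ending at i; dec[i] = longest strictly decreasing subsequence starting at i:
i:      1  2  3  4  5  6  7  8  9 10 11 12 13
a[i]:   7 10  9 11 11 12 13 14 39 14 11 13  7
inc:    1  2  2  3  3  4  5  6  7  6  3  5  1
dec:    1  3  2  2  2  3  3  3  4  3  2  2  1
Best peak at i=9 (value 39): inc=7, dec=4, length 7+4−1 = 10.

10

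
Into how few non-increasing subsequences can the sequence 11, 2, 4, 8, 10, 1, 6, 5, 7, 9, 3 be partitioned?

5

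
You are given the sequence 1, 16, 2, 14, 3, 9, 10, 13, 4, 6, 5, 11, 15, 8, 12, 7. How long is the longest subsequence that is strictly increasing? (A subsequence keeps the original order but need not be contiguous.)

Track the smallest tail for each achievable length (strict):
1 → extends → [1]
16 → extends → [1, 16]
2 → replaces 16 → [1, 2]
14 → extends → [1, 2, 14]
3 → replaces 14 → [1, 2, 3]
9 → extends → [1, 2, 3, 9]
10 → extends → [1, 2, 3, 9, 10]
13 → extends → [1, 2, 3, 9, 10, 13]
4 → replaces 9 → [1, 2, 3, 4, 10, 13]
6 → replaces 10 → [1, 2, 3, 4, 6, 13]
5 → replaces 6 → [1, 2, 3, 4, 5, 13]
11 → replaces 13 → [1, 2, 3, 4, 5, 11]
15 → extends → [1, 2, 3, 4, 5, 11, 15]
8 → replaces 11 → [1, 2, 3, 4, 5, 8, 15]
12 → replaces 15 → [1, 2, 3, 4, 5, 8, 12]
7 → replaces 8 → [1, 2, 3, 4, 5, 7, 12]
Seven tails, so the longest strictly increasing subsequence has length 7 (e.g. 1, 2, 3, 9, 10, 13, 15).

7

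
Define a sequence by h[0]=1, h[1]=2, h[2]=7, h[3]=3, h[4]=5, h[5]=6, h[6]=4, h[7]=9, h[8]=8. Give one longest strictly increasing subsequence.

1, 2, 3, 5, 6, 9

Patience tails give the LIS length; then backtrack through the dp parents:
1 → extends → [1]
2 → extends → [1, 2]
7 → extends → [1, 2, 7]
3 → replaces 7 → [1, 2, 3]
5 → extends → [1, 2, 3, 5]
6 → extends → [1, 2, 3, 5, 6]
4 → replaces 5 → [1, 2, 3, 4, 6]
9 → extends → [1, 2, 3, 4, 6, 9]
8 → replaces 9 → [1, 2, 3, 4, 6, 8]
Length 6; one witness is 1, 2, 3, 5, 6, 9.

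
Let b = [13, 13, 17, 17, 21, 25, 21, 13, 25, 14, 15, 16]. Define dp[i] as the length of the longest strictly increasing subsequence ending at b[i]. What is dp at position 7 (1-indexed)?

dp[i] = 1 + max{dp[j] : j<i, b[j]<b[i]} (or 1 if no such j):
i:      1  2  3  4  5  6  7  8  9 10 11 12
b[i]:  13 13 17 17 21 25 21 13 25 14 15 16
dp:     1  1  2  2  3  4  3  1  4  2  3  4
At index 7 the value is 3.

3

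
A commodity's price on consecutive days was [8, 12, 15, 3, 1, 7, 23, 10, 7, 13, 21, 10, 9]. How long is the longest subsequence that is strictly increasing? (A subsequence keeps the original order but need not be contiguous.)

5

Let dp[i] be the length of the longest such subsequence ending at index i:
i:      1  2  3  4  5  6  7  8  9 10 11 12 13
a[i]:   8 12 15  3  1  7 23 10  7 13 21 10  9
dp:     1  2  3  1  1  2  4  3  2  4  5  3  3
Maximum dp value is 5.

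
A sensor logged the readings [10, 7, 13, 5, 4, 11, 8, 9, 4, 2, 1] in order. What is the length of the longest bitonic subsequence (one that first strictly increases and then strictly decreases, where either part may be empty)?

inc[i] = longest strictly increasing subsequence ending at i; dec[i] = longest strictly decreasing subsequence starting at i:
i:      1  2  3  4  5  6  7  8  9 10 11
a[i]:  10  7 13  5  4 11  8  9  4  2  1
inc:    1  1  2  1  1  2  2  3  1  1  1
dec:    6  5  6  4  3  5  4  4  3  2  1
Best peak at i=3 (value 13): inc=2, dec=6, length 2+6−1 = 7.

7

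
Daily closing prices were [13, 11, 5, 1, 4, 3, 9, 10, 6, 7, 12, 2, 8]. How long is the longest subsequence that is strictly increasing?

5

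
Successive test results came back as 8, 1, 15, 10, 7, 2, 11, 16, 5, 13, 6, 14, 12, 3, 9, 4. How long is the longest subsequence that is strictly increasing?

Track the smallest tail for each achievable length (strict):
8 → extends → [8]
1 → replaces 8 → [1]
15 → extends → [1, 15]
10 → replaces 15 → [1, 10]
7 → replaces 10 → [1, 7]
2 → replaces 7 → [1, 2]
11 → extends → [1, 2, 11]
16 → extends → [1, 2, 11, 16]
5 → replaces 11 → [1, 2, 5, 16]
13 → replaces 16 → [1, 2, 5, 13]
6 → replaces 13 → [1, 2, 5, 6]
14 → extends → [1, 2, 5, 6, 14]
12 → replaces 14 → [1, 2, 5, 6, 12]
3 → replaces 5 → [1, 2, 3, 6, 12]
9 → replaces 12 → [1, 2, 3, 6, 9]
4 → replaces 6 → [1, 2, 3, 4, 9]
Five tails, so the longest strictly increasing subsequence has length 5 (e.g. 8, 10, 11, 13, 14).

5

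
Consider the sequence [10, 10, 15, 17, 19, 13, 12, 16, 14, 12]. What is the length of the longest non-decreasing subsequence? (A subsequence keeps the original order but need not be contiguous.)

5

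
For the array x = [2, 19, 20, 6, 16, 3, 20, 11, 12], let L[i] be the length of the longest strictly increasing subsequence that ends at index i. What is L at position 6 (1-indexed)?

2

dp[i] = 1 + max{dp[j] : j<i, x[j]<x[i]} (or 1 if no such j):
i:      1  2  3  4  5  6  7  8  9
x[i]:   2 19 20  6 16  3 20 11 12
dp:     1  2  3  2  3  2  4  3  4
At index 6 the value is 2.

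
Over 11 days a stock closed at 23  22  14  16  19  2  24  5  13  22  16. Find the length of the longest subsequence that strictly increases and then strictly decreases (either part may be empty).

inc[i] = longest strictly increasing subsequence ending at i; dec[i] = longest strictly decreasing subsequence starting at i:
i:      1  2  3  4  5  6  7  8  9 10 11
a[i]:  23 22 14 16 19  2 24  5 13 22 16
inc:    1  1  1  2  3  1  4  2  3  4  4
dec:    4  3  2  2  2  1  3  1  1  2  1
Best peak at i=7 (value 24): inc=4, dec=3, length 4+3−1 = 6.

6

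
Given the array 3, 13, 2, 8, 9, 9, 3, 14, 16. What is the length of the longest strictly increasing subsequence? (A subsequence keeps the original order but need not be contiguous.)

5

Track the smallest tail for each achievable length (strict):
3 → extends → [3]
13 → extends → [3, 13]
2 → replaces 3 → [2, 13]
8 → replaces 13 → [2, 8]
9 → extends → [2, 8, 9]
9 → already a tail → [2, 8, 9]
3 → replaces 8 → [2, 3, 9]
14 → extends → [2, 3, 9, 14]
16 → extends → [2, 3, 9, 14, 16]
Five tails, so the longest strictly increasing subsequence has length 5 (e.g. 3, 8, 9, 14, 16).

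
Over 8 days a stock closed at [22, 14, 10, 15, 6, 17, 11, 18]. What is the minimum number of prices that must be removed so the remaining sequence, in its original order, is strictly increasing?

4

Fewest deletions = n − (longest strictly increasing subsequence).
Patience tails:
22 → extends → [22]
14 → replaces 22 → [14]
10 → replaces 14 → [10]
15 → extends → [10, 15]
6 → replaces 10 → [6, 15]
17 → extends → [6, 15, 17]
11 → replaces 15 → [6, 11, 17]
18 → extends → [6, 11, 17, 18]
Longest strictly increasing subsequence has length 4, so deletions = 8 − 4 = 4.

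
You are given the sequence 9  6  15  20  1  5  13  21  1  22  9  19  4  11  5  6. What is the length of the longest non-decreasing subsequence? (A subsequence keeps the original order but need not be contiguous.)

Track the smallest tail for each achievable length (allowing ties):
9 → extends → [9]
6 → replaces 9 → [6]
15 → extends → [6, 15]
20 → extends → [6, 15, 20]
1 → replaces 6 → [1, 15, 20]
5 → replaces 15 → [1, 5, 20]
13 → replaces 20 → [1, 5, 13]
21 → extends → [1, 5, 13, 21]
1 → replaces 5 → [1, 1, 13, 21]
22 → extends → [1, 1, 13, 21, 22]
9 → replaces 13 → [1, 1, 9, 21, 22]
19 → replaces 21 → [1, 1, 9, 19, 22]
4 → replaces 9 → [1, 1, 4, 19, 22]
11 → replaces 19 → [1, 1, 4, 11, 22]
5 → replaces 11 → [1, 1, 4, 5, 22]
6 → replaces 22 → [1, 1, 4, 5, 6]
Five tails, so the longest non-decreasing subsequence has length 5 (e.g. 9, 15, 20, 21, 22).

5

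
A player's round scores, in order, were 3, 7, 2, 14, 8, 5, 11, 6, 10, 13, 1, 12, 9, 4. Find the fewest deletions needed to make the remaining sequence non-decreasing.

Fewest deletions = n − (longest non-decreasing subsequence).
i:      1  2  3  4  5  6  7  8  9 10 11 12 13 14
a[i]:   3  7  2 14  8  5 11  6 10 13  1 12  9  4
dp:     1  2  1  3  3  2  4  3  4  5  1  5  4  2
max dp = 5, so deletions = 14 − 5 = 9.

9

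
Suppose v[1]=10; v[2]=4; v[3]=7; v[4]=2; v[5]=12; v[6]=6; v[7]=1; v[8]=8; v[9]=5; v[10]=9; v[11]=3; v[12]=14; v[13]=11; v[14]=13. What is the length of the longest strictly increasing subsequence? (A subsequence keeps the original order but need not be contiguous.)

6

Let dp[i] be the length of the longest such subsequence ending at index i:
i:      1  2  3  4  5  6  7  8  9 10 11 12 13 14
v[i]:  10  4  7  2 12  6  1  8  5  9  3 14 11 13
dp:     1  1  2  1  3  2  1  3  2  4  2  5  5  6
Maximum dp value is 6.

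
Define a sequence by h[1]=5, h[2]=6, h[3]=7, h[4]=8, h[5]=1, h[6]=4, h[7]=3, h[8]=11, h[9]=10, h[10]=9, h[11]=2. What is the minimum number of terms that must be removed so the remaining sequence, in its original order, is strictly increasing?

Fewest deletions = n − (longest strictly increasing subsequence).
i:      1  2  3  4  5  6  7  8  9 10 11
h[i]:   5  6  7  8  1  4  3 11 10  9  2
dp:     1  2  3  4  1  2  2  5  5  5  2
max dp = 5, so deletions = 11 − 5 = 6.

6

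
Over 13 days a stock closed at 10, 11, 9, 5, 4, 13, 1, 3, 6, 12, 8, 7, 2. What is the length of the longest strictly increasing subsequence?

Let dp[i] be the length of the longest such subsequence ending at index i:
i:      1  2  3  4  5  6  7  8  9 10 11 12 13
a[i]:  10 11  9  5  4 13  1  3  6 12  8  7  2
dp:     1  2  1  1  1  3  1  2  3  4  4  4  2
Maximum dp value is 4.

4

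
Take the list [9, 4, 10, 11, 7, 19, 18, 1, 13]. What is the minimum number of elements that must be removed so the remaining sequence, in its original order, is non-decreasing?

5

Fewest deletions = n − (longest non-decreasing subsequence).
i:      1  2  3  4  5  6  7  8  9
a[i]:   9  4 10 11  7 19 18  1 13
dp:     1  1  2  3  2  4  4  1  4
max dp = 4, so deletions = 9 − 4 = 5.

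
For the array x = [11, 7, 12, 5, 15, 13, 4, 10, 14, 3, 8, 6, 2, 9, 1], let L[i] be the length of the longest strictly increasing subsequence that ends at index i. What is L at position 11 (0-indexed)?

dp[i] = 1 + max{dp[j] : j<i, x[j]<x[i]} (or 1 if no such j):
i:      0  1  2  3  4  5  6  7  8  9 10 11 12 13 14
x[i]:  11  7 12  5 15 13  4 10 14  3  8  6  2  9  1
dp:     1  1  2  1  3  3  1  2  4  1  2  2  1  3  1
At index 11 the value is 2.

2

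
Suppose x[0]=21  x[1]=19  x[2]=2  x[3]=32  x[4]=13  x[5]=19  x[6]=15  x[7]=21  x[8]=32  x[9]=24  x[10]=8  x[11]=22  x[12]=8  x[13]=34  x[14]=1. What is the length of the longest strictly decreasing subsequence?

Negate each value so 'decreasing' becomes 'increasing', then run patience tails on the negated sequence:
-21 → extends → [-21]
-19 → extends → [-21, -19]
-2 → extends → [-21, -19, -2]
-32 → replaces -21 → [-32, -19, -2]
-13 → replaces -2 → [-32, -19, -13]
-19 → already a tail → [-32, -19, -13]
-15 → replaces -13 → [-32, -19, -15]
-21 → replaces -19 → [-32, -21, -15]
-32 → already a tail → [-32, -21, -15]
-24 → replaces -21 → [-32, -24, -15]
-8 → extends → [-32, -24, -15, -8]
-22 → replaces -15 → [-32, -24, -22, -8]
-8 → already a tail → [-32, -24, -22, -8]
-34 → replaces -32 → [-34, -24, -22, -8]
-1 → extends → [-34, -24, -22, -8, -1]
Five tails, so the longest strictly decreasing subsequence of the original has length 5.

5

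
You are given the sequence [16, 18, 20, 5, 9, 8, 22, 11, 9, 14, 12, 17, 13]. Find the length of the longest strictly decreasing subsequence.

3

Negate each value so 'decreasing' becomes 'increasing', then run patience tails on the negated sequence:
-16 → extends → [-16]
-18 → replaces -16 → [-18]
-20 → replaces -18 → [-20]
-5 → extends → [-20, -5]
-9 → replaces -5 → [-20, -9]
-8 → extends → [-20, -9, -8]
-22 → replaces -20 → [-22, -9, -8]
-11 → replaces -9 → [-22, -11, -8]
-9 → replaces -8 → [-22, -11, -9]
-14 → replaces -11 → [-22, -14, -9]
-12 → replaces -9 → [-22, -14, -12]
-17 → replaces -14 → [-22, -17, -12]
-13 → replaces -12 → [-22, -17, -13]
Three tails, so the longest strictly decreasing subsequence of the original has length 3.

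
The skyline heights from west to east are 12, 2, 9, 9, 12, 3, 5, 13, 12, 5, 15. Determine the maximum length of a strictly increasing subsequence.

5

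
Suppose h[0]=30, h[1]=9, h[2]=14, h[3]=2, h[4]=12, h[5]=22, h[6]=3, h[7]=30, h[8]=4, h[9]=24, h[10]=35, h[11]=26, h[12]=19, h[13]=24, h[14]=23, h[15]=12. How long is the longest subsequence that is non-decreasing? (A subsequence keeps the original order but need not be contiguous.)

5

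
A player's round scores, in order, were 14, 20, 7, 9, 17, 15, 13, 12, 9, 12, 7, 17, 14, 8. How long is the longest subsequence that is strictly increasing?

Track the smallest tail for each achievable length (strict):
14 → extends → [14]
20 → extends → [14, 20]
7 → replaces 14 → [7, 20]
9 → replaces 20 → [7, 9]
17 → extends → [7, 9, 17]
15 → replaces 17 → [7, 9, 15]
13 → replaces 15 → [7, 9, 13]
12 → replaces 13 → [7, 9, 12]
9 → already a tail → [7, 9, 12]
12 → already a tail → [7, 9, 12]
7 → already a tail → [7, 9, 12]
17 → extends → [7, 9, 12, 17]
14 → replaces 17 → [7, 9, 12, 14]
8 → replaces 9 → [7, 8, 12, 14]
Four tails, so the longest strictly increasing subsequence has length 4 (e.g. 7, 9, 15, 17).

4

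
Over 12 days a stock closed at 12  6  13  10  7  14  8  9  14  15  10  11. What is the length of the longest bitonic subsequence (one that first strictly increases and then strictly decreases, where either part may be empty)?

7

inc[i] = longest strictly increasing subsequence ending at i; dec[i] = longest strictly decreasing subsequence starting at i:
i:      1  2  3  4  5  6  7  8  9 10 11 12
a[i]:  12  6 13 10  7 14  8  9 14 15 10 11
inc:    1  1  2  2  2  3  3  4  5  6  5  6
dec:    3  1  3  2  1  2  1  1  2  2  1  1
Best peak at i=10 (value 15): inc=6, dec=2, length 6+2−1 = 7.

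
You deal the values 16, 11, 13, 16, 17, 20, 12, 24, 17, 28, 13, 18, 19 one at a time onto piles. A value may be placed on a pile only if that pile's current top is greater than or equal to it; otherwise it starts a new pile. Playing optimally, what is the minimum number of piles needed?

The minimum number of non-increasing subsequences covering a sequence equals the length of its longest strictly increasing subsequence.
LIS length is 7 (e.g. 11, 13, 16, 17, 20, 24, 28), so 7 piles are needed.

7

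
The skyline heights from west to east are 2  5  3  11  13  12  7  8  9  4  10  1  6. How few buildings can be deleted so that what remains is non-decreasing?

Fewest deletions = n − (longest non-decreasing subsequence).
Patience tails:
2 → extends → [2]
5 → extends → [2, 5]
3 → replaces 5 → [2, 3]
11 → extends → [2, 3, 11]
13 → extends → [2, 3, 11, 13]
12 → replaces 13 → [2, 3, 11, 12]
7 → replaces 11 → [2, 3, 7, 12]
8 → replaces 12 → [2, 3, 7, 8]
9 → extends → [2, 3, 7, 8, 9]
4 → replaces 7 → [2, 3, 4, 8, 9]
10 → extends → [2, 3, 4, 8, 9, 10]
1 → replaces 2 → [1, 3, 4, 8, 9, 10]
6 → replaces 8 → [1, 3, 4, 6, 9, 10]
Longest non-decreasing subsequence has length 6, so deletions = 13 − 6 = 7.

7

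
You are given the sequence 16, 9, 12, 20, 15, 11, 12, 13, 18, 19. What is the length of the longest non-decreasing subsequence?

6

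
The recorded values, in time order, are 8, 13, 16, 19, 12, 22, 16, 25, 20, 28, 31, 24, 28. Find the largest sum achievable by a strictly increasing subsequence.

Let S[i] be the best sum of a strictly increasing subsequence ending at i:
i:       1   2   3   4   5   6   7   8   9  10  11  12  13
a[i]:    8  13  16  19  12  22  16  25  20  28  31  24  28
S:       8  21  37  56  20  78  37 103  76 131 162 102 131
Maximum is 162 (e.g. 8 + 13 + 16 + 19 + 22 + 25 + 28 + 31).

162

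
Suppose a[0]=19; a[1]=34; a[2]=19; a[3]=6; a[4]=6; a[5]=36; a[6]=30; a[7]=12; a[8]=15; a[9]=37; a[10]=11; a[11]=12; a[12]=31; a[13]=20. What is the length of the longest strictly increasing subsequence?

4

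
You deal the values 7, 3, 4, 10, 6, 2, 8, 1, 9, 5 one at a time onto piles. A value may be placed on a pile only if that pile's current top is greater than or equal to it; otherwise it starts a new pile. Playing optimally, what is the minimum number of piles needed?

5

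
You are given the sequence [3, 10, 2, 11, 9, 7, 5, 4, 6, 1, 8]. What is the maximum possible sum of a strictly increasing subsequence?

Let S[i] be the best sum of a strictly increasing subsequence ending at i:
i:      1  2  3  4  5  6  7  8  9 10 11
a[i]:   3 10  2 11  9  7  5  4  6  1  8
S:      3 13  2 24 12 10  8  7 14  1 22
Maximum is 24 (e.g. 3 + 10 + 11).

24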